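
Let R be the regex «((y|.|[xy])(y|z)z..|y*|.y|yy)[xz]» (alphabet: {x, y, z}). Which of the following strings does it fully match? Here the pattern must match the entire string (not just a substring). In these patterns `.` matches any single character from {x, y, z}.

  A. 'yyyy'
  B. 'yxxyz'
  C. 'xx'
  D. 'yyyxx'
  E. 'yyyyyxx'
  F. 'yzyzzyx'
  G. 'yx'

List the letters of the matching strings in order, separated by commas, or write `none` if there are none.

G

A. 'yyyy' → no match
B. 'yxxyz' → no match
C. 'xx' → no match
D. 'yyyxx' → no match
E. 'yyyyyxx' → no match
F. 'yzyzzyx' → no match
G. 'yx' → match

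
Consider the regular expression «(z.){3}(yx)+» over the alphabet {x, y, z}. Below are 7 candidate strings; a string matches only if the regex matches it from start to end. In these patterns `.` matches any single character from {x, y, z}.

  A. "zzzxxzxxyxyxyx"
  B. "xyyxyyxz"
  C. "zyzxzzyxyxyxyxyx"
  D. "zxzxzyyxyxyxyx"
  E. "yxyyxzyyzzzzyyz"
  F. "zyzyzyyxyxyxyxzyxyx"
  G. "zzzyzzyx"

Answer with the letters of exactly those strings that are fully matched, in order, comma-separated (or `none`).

A → no match
B → no match — must start with "z"
C → match
D → match
E → no match — must start with "z"
F → no match
G → match

C, D, G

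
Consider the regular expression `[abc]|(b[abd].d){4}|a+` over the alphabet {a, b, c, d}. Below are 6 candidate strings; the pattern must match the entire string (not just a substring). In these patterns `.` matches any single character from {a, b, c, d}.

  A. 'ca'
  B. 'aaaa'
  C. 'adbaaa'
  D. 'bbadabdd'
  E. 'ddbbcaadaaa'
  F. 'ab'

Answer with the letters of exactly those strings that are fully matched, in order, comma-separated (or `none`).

A → no match
B → match
C → no match
D → no match
E → no match
F → no match

B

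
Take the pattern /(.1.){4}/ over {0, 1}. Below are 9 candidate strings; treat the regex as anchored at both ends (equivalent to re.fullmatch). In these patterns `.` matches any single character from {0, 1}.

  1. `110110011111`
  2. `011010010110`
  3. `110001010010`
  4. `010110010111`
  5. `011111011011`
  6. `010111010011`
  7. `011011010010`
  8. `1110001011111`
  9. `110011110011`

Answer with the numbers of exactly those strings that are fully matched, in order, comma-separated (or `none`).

1 → match
2 → match
3 → no match
4 → match
5 → match
6 → match
7 → match
8 → no match
9 → match

1, 2, 4, 5, 6, 7, 9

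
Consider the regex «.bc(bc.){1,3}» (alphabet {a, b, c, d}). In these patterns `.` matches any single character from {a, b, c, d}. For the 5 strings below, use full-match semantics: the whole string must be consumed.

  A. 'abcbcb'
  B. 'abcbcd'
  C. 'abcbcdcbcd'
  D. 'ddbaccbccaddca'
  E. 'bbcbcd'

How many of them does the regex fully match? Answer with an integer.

A → match
B → match
C → no match
D → no match
E → match
Total matched: 3

3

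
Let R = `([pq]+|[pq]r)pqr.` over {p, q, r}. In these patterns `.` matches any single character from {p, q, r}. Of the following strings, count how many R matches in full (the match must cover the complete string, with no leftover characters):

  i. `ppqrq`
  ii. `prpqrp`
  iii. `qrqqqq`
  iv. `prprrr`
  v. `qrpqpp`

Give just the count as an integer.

i → match
ii → match
iii → no match
iv → no match
v → no match
Total matched: 2

2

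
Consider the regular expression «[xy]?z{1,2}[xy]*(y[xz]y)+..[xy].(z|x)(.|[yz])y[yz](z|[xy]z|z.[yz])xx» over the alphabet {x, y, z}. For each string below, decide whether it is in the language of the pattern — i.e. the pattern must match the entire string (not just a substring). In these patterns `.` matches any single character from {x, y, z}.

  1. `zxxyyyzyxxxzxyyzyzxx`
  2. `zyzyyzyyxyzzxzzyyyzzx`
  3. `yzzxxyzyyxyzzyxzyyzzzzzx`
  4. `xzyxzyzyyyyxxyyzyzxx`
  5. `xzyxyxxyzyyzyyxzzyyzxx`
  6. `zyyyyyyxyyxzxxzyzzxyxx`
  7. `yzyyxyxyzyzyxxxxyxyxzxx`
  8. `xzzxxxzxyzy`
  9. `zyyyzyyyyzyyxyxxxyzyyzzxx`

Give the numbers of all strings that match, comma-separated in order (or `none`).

1 → match
2 → no match — must end with `xx`
3 → no match — must end with `xx`
4 → no match
5 → no match
6 → no match
7 → no match
8 → no match — must end with `xx`
9 → no match

1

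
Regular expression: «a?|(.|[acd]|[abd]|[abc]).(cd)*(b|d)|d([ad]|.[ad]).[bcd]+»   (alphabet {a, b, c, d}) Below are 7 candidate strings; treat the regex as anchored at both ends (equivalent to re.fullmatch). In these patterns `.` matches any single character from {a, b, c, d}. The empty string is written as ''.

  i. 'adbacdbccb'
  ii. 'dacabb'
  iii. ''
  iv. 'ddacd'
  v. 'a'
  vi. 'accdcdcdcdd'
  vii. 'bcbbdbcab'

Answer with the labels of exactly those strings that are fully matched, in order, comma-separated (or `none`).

i. 'adbacdbccb' → no match
ii. 'dacabb' → no match
iii. '' → match
iv. 'ddacd' → match
v. 'a' → match
vi. 'accdcdcdcdd' → match
vii. 'bcbbdbcab' → no match

iii, iv, v, vi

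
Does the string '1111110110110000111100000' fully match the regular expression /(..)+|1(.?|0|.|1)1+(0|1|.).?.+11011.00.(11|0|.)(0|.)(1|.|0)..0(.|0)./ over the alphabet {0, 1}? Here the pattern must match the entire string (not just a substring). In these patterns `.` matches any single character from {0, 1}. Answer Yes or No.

Yes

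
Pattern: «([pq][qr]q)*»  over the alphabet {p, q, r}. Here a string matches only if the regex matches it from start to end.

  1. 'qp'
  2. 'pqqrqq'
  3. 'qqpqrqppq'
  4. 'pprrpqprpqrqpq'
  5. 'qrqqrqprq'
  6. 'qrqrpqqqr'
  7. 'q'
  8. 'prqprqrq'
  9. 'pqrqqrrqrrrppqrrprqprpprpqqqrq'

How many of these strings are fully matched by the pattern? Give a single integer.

1

1. 'qp' → no match
2. 'pqqrqq' → no match
3. 'qqpqrqppq' → no match
4 → no match
5. 'qrqqrqprq' → match
6. 'qrqrpqqqr' → no match
7. 'q' → no match
8. 'prqprqrq' → no match
9 → no match
Total matched: 1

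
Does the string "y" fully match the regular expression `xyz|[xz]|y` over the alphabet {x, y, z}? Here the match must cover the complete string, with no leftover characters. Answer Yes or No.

Yes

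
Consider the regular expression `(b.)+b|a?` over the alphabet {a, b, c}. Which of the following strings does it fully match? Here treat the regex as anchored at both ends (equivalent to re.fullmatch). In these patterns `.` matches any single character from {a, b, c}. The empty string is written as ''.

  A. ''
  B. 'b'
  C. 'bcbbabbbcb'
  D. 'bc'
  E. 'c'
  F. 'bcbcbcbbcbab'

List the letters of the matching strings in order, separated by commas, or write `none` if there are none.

A

A → match
B → no match
C → no match
D → no match
E → no match
F → no match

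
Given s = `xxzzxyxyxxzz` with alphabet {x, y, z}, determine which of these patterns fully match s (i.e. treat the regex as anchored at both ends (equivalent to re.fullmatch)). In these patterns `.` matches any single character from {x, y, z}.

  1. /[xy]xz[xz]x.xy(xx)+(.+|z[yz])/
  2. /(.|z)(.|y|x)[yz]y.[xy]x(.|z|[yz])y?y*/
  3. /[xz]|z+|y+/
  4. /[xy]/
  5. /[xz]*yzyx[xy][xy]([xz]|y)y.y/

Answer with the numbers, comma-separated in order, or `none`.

1

1 → match
2 → no match
3 → no match
4 → no match
5 → no match — must end with `y`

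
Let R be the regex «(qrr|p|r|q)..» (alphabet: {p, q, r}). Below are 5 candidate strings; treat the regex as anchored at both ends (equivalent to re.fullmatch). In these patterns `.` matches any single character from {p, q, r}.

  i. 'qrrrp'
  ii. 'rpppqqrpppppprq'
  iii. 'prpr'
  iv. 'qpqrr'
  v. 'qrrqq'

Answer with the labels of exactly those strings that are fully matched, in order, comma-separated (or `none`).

i → match
ii → no match
iii → no match
iv → no match
v → match

i, v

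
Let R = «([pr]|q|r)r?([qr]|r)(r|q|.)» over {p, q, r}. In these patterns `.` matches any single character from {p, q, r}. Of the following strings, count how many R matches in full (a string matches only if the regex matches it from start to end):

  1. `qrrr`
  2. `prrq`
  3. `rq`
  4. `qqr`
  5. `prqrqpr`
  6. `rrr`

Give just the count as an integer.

1 → match
2 → match
3 → no match
4 → match
5 → no match
6 → match
Total matched: 4

4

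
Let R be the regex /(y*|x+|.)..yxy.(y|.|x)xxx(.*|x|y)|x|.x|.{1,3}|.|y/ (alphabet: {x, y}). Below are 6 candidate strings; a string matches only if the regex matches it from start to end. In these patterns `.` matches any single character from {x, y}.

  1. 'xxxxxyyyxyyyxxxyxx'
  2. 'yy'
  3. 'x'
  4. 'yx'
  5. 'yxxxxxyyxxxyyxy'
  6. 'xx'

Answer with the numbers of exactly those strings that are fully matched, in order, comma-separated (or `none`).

1 → match
2 → match
3 → match
4 → match
5 → no match
6 → match

1, 2, 3, 4, 6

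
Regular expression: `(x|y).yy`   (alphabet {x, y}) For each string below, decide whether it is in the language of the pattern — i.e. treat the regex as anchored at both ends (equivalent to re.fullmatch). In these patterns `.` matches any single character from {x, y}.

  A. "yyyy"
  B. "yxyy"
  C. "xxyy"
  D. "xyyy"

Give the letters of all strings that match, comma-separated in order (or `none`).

A → match
B → match
C → match
D → match

A, B, C, D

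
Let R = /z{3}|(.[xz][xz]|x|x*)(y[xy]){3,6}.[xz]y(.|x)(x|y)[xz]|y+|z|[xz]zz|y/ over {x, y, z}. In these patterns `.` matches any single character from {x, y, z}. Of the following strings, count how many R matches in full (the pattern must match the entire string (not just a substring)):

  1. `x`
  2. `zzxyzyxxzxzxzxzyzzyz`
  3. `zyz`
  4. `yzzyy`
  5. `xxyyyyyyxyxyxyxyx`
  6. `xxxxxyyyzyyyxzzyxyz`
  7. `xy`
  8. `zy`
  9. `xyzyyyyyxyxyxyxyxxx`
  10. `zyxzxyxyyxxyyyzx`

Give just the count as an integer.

0

1 → no match
2 → no match
3 → no match
4 → no match
5 → no match
6 → no match
7 → no match
8 → no match
9 → no match
10 → no match
Total matched: 0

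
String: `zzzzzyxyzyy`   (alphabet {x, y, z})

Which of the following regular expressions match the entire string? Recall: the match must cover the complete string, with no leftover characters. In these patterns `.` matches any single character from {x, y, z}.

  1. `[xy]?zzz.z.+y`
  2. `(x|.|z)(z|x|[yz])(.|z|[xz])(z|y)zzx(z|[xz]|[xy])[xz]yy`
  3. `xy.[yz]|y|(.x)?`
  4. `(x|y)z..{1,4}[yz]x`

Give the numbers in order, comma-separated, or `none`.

1 → match
2 → no match
3 → no match
4 → no match — must end with `x`

1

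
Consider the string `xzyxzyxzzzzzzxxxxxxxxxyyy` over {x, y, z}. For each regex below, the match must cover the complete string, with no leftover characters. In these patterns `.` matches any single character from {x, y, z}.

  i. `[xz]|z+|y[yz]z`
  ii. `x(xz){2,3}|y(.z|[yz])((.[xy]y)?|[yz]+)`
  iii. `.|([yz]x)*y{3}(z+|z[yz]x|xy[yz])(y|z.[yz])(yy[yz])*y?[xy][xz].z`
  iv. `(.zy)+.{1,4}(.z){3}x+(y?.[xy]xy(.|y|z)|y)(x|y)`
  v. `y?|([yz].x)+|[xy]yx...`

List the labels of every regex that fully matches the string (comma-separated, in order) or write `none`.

iv

i → no match
ii → no match
iii → no match
iv → match
v → no match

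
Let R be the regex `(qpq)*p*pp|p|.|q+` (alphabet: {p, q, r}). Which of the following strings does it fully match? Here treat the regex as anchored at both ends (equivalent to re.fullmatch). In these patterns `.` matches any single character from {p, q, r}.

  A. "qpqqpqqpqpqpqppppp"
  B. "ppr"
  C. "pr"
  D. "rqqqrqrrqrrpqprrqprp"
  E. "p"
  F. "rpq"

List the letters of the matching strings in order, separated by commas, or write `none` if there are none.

E

A → no match
B. "ppr" → no match
C. "pr" → no match
D → no match
E. "p" → match
F. "rpq" → no match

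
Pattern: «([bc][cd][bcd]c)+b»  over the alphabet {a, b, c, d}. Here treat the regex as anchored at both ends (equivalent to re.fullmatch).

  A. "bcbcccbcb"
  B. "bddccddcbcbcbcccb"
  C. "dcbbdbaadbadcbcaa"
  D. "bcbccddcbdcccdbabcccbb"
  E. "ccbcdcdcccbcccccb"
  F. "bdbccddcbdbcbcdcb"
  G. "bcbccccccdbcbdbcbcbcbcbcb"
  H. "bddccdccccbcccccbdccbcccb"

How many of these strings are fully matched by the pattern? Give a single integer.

5

A. "bcbcccbcb" → match
B → match
C → no match — must end with "cb"
D → no match — must end with "cb"
E → no match
F → match
G → match
H → match
Total matched: 5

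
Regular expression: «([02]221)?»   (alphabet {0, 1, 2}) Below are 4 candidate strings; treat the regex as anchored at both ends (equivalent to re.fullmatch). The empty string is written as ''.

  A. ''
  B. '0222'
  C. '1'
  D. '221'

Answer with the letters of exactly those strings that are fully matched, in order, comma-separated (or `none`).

A. '' → match
B. '0222' → no match
C. '1' → no match
D. '221' → no match

A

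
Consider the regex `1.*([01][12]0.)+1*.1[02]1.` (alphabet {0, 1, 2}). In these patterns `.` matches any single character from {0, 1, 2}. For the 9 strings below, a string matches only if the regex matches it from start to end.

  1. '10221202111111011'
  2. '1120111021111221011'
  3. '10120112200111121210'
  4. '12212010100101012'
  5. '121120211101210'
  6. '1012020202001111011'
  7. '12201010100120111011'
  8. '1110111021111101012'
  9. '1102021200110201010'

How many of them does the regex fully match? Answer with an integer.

1 → match
2 → no match
3 → no match
4 → match
5 → match
6 → match
7 → match
8 → match
9 → match
Total matched: 7

7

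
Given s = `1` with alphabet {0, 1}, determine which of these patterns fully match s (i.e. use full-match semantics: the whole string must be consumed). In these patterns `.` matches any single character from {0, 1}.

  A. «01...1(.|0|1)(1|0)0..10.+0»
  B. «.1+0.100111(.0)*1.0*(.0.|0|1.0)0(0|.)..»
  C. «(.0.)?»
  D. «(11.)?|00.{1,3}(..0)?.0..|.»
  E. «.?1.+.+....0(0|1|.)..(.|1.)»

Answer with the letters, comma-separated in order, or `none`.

A → no match — must start with `01`
B → no match
C → no match
D → match
E → no match

D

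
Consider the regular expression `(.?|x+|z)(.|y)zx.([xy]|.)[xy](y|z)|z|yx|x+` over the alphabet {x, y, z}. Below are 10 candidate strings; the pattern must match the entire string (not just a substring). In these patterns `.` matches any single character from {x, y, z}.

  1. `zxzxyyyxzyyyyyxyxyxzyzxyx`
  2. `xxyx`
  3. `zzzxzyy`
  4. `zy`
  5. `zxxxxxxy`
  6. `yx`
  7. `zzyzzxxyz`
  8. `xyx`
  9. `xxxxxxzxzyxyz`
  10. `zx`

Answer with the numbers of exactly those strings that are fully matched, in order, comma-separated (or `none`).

1 → no match
2 → no match
3 → no match
4 → no match
5 → no match
6 → match
7 → no match
8 → no match
9 → no match
10 → no match

6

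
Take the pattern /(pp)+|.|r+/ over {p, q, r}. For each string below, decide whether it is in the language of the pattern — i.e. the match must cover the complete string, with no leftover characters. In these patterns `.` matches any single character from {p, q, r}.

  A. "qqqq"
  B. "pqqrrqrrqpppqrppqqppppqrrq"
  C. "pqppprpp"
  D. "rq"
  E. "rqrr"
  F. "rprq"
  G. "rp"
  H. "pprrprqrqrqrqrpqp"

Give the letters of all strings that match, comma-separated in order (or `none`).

none

A. "qqqq" → no match
B → no match
C. "pqppprpp" → no match
D. "rq" → no match
E. "rqrr" → no match
F. "rprq" → no match
G. "rp" → no match
H → no match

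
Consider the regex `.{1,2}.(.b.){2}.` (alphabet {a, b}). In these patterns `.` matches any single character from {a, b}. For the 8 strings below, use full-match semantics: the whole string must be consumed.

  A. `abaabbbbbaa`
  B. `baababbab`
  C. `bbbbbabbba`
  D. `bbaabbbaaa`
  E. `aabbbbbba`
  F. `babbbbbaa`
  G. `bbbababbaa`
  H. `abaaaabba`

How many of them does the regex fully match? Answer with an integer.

A → no match
B → match
C → match
D → no match
E → match
F → match
G → match
H → no match
Total matched: 5

5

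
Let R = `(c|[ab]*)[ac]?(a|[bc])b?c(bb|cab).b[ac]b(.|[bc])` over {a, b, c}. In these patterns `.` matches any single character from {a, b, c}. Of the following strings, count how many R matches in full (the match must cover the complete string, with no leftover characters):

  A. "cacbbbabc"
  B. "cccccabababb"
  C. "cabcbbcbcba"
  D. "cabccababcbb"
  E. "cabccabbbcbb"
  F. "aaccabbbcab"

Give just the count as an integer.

A → no match
B → match
C → match
D → match
E → match
F → no match
Total matched: 4

4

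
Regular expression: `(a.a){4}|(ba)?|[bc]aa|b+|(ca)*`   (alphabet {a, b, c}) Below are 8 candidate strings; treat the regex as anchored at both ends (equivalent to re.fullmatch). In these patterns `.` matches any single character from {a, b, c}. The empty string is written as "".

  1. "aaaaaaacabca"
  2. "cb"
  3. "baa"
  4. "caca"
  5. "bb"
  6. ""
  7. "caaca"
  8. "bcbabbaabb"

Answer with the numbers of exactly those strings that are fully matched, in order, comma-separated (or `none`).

3, 4, 5, 6

1 → no match
2 → no match
3 → match
4 → match
5 → match
6 → match
7 → no match
8 → no match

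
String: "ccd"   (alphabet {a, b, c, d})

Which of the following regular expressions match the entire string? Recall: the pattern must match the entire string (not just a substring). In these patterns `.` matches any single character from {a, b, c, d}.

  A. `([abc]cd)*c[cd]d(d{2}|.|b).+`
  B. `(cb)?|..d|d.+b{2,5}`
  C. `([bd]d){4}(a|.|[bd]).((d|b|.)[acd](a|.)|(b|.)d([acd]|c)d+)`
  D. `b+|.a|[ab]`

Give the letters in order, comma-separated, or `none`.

A → no match
B → match
C → no match
D → no match

B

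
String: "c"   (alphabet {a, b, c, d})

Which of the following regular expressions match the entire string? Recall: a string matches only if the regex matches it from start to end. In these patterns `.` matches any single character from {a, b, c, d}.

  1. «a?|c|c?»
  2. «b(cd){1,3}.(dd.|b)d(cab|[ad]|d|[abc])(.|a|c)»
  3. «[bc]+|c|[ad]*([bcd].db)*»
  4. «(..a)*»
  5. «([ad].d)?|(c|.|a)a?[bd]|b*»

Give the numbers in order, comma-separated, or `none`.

1, 3

1 → match
2 → no match — must start with "bcd"
3 → match
4 → no match
5 → no match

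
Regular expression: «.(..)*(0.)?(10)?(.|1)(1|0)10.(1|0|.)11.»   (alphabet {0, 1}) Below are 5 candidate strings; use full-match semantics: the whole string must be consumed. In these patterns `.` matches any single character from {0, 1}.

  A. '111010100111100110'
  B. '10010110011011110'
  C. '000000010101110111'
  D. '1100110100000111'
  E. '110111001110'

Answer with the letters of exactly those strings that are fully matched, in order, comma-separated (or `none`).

A → no match
B → no match
C → no match
D → no match
E → match

E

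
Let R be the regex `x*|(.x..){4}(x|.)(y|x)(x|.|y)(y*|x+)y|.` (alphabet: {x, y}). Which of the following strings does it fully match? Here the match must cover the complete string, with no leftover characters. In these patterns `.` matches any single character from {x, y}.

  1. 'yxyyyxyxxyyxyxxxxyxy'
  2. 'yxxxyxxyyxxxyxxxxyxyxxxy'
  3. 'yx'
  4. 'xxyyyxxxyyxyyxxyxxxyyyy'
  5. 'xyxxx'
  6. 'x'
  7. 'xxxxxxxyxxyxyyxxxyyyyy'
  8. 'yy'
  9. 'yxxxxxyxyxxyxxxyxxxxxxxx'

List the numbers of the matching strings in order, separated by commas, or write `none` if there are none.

1 → no match
2 → no match
3. 'yx' → no match
4 → no match
5. 'xyxxx' → no match
6. 'x' → match
7 → no match
8. 'yy' → no match
9 → no match

6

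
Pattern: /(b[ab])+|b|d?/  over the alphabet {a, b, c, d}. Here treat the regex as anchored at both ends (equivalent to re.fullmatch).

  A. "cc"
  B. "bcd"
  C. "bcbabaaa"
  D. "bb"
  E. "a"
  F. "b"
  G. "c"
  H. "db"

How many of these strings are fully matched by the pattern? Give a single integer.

A → no match
B → no match
C → no match
D → match
E → no match
F → match
G → no match
H → no match
Total matched: 2

2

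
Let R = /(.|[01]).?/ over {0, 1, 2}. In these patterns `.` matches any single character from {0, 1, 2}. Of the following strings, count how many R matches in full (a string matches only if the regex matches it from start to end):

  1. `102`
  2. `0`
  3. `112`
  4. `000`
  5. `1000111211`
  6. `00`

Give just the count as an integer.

1. `102` → no match
2. `0` → match
3. `112` → no match
4. `000` → no match
5. `1000111211` → no match
6. `00` → match
Total matched: 2

2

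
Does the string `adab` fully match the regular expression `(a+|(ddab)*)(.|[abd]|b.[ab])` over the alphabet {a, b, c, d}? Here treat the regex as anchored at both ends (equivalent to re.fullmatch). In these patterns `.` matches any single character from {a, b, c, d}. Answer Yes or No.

No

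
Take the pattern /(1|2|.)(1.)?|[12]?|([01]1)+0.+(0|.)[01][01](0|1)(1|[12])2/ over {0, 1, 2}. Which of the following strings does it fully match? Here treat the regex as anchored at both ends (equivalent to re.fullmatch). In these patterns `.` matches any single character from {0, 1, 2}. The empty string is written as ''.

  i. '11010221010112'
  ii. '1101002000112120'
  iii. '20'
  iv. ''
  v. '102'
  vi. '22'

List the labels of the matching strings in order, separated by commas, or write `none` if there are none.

i → match
ii → no match
iii → no match
iv → match
v → no match
vi → no match

i, iv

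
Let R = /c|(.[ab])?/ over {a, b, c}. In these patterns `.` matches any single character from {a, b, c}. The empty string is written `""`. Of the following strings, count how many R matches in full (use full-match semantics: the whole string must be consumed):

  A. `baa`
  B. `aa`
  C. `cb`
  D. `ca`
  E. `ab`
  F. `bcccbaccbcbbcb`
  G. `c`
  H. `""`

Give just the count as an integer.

6

A. `baa` → no match
B. `aa` → match
C. `cb` → match
D. `ca` → match
E. `ab` → match
F → no match
G. `c` → match
H. `""` → match
Total matched: 6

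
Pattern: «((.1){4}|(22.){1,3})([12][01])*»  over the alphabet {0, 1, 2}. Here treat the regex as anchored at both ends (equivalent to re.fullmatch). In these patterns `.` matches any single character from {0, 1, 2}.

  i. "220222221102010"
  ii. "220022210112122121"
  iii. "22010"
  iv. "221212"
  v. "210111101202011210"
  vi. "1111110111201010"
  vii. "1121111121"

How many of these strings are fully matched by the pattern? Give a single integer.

i → match
ii → no match
iii. "22010" → match
iv. "221212" → no match
v → no match
vi → match
vii. "1121111121" → match
Total matched: 4

4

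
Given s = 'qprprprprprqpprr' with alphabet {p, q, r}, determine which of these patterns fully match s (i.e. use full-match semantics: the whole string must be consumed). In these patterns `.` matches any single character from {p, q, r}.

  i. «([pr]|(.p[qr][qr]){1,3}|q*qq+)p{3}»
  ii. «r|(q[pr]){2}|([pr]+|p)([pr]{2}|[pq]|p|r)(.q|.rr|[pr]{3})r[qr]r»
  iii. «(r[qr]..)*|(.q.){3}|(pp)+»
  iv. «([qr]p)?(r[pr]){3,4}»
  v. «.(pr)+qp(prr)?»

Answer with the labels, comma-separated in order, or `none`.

v

i → no match — must end with 'p'
ii → no match
iii → no match
iv → no match
v → match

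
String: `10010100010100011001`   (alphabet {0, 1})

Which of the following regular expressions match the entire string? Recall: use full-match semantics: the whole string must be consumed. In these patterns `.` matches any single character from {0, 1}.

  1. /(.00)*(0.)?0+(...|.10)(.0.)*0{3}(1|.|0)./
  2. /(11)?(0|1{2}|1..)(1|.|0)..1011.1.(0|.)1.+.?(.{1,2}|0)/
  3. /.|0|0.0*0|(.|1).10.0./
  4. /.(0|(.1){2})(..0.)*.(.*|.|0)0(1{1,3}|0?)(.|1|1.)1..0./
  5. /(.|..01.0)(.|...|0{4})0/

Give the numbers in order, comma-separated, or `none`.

4

1 → no match
2 → no match
3 → no match
4 → match
5 → no match — must end with `0`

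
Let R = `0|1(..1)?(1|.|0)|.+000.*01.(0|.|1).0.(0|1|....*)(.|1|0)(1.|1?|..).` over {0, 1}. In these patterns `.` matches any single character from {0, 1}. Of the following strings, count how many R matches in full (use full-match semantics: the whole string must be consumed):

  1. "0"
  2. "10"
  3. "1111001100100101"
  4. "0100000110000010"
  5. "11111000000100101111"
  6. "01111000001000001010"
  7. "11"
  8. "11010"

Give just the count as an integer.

1 → match
2 → match
3 → no match
4 → match
5 → match
6 → match
7 → match
8 → match
Total matched: 7

7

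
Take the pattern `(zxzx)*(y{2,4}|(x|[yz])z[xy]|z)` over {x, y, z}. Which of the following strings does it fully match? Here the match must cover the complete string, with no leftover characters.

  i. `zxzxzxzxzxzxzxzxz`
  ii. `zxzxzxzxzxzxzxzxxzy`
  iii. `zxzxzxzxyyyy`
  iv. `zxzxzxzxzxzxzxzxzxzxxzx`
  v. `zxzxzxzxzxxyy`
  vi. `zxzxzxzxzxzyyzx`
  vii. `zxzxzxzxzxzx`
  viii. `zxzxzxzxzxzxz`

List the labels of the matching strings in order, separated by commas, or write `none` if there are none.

i, ii, iii, iv, viii

i → match
ii → match
iii → match
iv → match
v → no match
vi → no match
vii → no match
viii → match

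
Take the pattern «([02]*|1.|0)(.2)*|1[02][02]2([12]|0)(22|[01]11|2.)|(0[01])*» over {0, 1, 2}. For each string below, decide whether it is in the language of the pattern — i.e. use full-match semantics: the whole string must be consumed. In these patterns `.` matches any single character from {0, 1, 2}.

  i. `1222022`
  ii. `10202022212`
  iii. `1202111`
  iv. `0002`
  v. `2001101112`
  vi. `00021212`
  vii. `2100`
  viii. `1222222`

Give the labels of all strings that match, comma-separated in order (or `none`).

i. `1222022` → match
ii. `10202022212` → no match
iii. `1202111` → no match
iv. `0002` → match
v. `2001101112` → no match
vi. `00021212` → match
vii. `2100` → no match
viii. `1222222` → match

i, iv, vi, viii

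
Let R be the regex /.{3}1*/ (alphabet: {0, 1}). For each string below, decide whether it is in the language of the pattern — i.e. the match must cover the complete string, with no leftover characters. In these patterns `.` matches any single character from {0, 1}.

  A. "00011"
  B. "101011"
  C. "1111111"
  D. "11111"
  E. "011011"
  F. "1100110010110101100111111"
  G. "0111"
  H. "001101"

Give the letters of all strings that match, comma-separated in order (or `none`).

A → match
B → no match
C → match
D → match
E → no match
F → no match
G → match
H → no match

A, C, D, G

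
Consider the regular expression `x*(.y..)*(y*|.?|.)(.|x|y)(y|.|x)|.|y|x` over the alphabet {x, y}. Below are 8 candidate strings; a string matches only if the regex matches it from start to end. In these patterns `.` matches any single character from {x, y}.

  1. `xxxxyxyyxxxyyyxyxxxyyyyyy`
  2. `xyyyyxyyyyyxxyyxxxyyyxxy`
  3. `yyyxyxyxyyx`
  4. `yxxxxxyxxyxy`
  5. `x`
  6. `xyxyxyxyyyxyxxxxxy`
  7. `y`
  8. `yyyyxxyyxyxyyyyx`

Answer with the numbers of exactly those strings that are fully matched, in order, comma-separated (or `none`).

2, 5, 7

1 → no match
2 → match
3. `yyyxyxyxyyx` → no match
4. `yxxxxxyxxyxy` → no match
5. `x` → match
6 → no match
7. `y` → match
8 → no match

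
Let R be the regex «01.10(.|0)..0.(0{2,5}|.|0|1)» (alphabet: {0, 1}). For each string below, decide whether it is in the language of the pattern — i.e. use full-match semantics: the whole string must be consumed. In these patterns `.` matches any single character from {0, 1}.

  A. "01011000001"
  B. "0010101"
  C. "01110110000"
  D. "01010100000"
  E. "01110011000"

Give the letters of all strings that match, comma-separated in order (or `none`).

A → no match
B → no match — must start with "01"
C → match
D → match
E → match

C, D, E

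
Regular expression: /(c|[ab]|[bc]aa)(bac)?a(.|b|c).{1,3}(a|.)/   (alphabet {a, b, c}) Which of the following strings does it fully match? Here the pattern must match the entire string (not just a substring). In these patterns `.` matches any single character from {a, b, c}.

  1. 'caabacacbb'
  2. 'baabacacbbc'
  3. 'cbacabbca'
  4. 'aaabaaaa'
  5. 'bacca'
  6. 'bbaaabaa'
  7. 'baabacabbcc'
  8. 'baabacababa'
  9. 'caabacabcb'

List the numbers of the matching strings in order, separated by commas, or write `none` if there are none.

1. 'caabacacbb' → match
2. 'baabacacbbc' → match
3. 'cbacabbca' → match
4. 'aaabaaaa' → no match
5. 'bacca' → match
6. 'bbaaabaa' → no match
7. 'baabacabbcc' → match
8. 'baabacababa' → match
9. 'caabacabcb' → match

1, 2, 3, 5, 7, 8, 9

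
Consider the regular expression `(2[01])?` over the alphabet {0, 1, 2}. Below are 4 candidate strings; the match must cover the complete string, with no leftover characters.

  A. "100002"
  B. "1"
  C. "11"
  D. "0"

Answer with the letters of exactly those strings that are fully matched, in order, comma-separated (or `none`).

A → no match
B → no match
C → no match
D → no match

none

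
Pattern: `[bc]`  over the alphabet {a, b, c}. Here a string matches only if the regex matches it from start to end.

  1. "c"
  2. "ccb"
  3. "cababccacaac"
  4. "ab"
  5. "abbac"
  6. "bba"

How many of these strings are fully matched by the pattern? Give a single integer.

1. "c" → match
2. "ccb" → no match
3. "cababccacaac" → no match
4. "ab" → no match
5. "abbac" → no match
6. "bba" → no match
Total matched: 1

1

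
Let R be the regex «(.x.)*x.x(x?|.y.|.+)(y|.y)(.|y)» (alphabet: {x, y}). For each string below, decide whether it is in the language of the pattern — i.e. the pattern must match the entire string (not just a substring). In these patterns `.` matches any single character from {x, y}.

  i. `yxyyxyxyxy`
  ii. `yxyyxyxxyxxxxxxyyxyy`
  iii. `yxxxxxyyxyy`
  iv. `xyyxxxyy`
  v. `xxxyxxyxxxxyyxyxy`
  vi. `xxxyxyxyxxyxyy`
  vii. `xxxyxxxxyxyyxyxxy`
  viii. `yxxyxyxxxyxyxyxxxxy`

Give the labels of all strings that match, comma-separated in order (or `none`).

ii, iii, vi

i → no match
ii → match
iii → match
iv → no match
v → no match
vi → match
vii → no match
viii → no match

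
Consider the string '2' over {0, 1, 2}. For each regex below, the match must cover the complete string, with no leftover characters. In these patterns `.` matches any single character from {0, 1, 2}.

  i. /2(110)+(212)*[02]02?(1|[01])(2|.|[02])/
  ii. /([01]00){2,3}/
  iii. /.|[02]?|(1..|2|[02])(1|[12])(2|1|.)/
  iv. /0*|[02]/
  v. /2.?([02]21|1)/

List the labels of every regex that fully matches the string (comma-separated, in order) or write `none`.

i → no match — must start with '2110'
ii → no match — must end with '00'
iii → match
iv → match
v → no match

iii, iv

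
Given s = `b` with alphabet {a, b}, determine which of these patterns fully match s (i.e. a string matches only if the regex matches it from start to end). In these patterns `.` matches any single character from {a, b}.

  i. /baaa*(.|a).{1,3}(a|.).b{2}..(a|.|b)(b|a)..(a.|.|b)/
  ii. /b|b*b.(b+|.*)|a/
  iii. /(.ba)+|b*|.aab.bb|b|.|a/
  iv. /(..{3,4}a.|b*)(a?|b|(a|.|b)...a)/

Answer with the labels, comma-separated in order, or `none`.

ii, iii, iv

i → no match — must start with `baa`
ii → match
iii → match
iv → match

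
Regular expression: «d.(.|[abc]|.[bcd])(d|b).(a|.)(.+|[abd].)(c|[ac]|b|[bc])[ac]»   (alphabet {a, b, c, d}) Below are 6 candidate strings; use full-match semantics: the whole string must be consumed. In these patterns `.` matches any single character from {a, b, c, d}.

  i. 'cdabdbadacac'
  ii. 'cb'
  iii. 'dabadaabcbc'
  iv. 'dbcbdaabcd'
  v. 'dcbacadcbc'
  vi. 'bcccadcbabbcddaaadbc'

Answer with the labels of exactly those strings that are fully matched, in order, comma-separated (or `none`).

i. 'cdabdbadacac' → no match — must start with 'd'
ii. 'cb' → no match — must start with 'd'
iii. 'dabadaabcbc' → no match
iv. 'dbcbdaabcd' → no match
v. 'dcbacadcbc' → no match
vi → no match — must start with 'd'

none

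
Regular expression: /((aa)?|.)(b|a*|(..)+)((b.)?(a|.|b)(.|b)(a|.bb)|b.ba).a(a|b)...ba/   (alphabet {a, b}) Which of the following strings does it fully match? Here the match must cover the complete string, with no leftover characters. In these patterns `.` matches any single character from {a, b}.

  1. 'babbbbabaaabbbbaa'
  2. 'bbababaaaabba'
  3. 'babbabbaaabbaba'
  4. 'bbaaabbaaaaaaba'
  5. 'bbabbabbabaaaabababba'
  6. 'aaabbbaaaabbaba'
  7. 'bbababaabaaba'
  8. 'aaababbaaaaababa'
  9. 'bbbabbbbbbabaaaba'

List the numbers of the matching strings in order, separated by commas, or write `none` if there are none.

2, 3, 4, 6, 7, 8, 9

1 → no match — must end with 'ba'
2 → match
3 → match
4 → match
5 → no match
6 → match
7 → match
8 → match
9 → match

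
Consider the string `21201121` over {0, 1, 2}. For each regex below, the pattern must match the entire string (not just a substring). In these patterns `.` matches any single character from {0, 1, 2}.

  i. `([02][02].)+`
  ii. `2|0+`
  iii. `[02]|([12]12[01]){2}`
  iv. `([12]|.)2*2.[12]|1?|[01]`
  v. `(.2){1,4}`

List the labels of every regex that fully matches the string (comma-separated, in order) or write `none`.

i → no match
ii → no match
iii → match
iv → no match
v → no match — must end with `2`

iii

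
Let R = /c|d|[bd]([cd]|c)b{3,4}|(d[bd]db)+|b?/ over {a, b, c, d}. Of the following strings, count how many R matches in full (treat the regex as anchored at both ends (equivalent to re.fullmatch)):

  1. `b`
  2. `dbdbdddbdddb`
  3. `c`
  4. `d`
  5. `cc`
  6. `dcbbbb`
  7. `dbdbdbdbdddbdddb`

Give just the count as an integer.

1 → match
2 → match
3 → match
4 → match
5 → no match
6 → match
7 → match
Total matched: 6

6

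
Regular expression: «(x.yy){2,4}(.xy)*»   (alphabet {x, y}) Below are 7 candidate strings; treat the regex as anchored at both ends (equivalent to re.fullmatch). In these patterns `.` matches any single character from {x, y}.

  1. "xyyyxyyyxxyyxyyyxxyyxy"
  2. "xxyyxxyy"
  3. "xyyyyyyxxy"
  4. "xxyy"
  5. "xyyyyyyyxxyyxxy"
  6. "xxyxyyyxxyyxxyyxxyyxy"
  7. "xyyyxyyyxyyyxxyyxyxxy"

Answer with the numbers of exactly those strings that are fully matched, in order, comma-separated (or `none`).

1, 2, 7

1 → match
2 → match
3 → no match
4 → no match
5 → no match
6 → no match
7 → match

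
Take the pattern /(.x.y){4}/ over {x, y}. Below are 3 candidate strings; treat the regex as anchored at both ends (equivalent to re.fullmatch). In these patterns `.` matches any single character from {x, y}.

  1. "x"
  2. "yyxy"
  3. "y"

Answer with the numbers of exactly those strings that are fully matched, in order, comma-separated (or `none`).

none

1. "x" → no match — must end with "y"
2. "yyxy" → no match
3. "y" → no match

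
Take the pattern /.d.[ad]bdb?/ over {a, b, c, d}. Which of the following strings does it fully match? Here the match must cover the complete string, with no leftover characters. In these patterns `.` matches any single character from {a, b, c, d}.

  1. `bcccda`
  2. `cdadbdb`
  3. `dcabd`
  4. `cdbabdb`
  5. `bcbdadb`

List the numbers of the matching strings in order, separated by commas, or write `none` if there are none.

2, 4

1 → no match
2 → match
3 → no match
4 → match
5 → no match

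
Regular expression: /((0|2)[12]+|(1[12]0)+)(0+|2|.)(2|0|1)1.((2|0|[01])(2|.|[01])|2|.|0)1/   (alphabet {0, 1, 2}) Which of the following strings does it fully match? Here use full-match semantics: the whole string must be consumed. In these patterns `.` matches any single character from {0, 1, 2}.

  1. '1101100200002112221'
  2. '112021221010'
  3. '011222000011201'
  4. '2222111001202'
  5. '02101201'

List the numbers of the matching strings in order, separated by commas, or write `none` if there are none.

3, 5

1 → no match
2. '112021221010' → no match — must end with '1'
3 → match
4 → no match — must end with '1'
5. '02101201' → match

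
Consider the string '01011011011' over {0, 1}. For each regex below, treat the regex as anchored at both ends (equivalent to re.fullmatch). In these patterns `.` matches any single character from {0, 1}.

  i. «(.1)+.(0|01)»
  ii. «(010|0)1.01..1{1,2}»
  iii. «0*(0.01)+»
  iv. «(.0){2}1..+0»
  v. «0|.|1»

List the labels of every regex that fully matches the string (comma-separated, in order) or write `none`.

i → no match
ii → match
iii → no match — must end with '01'
iv → no match — must end with '0'
v → no match

ii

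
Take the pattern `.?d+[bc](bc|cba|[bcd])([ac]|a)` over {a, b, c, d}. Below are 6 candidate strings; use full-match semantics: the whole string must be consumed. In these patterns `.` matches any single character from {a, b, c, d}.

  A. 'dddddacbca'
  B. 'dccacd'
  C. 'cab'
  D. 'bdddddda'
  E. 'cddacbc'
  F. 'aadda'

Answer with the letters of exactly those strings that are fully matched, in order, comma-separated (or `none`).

none

A → no match
B → no match
C → no match
D → no match
E → no match
F → no match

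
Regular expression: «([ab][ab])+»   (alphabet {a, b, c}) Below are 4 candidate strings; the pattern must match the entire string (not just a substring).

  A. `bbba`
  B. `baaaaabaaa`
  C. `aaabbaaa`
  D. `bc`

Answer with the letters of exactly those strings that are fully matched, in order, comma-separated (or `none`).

A → match
B → match
C → match
D → no match

A, B, C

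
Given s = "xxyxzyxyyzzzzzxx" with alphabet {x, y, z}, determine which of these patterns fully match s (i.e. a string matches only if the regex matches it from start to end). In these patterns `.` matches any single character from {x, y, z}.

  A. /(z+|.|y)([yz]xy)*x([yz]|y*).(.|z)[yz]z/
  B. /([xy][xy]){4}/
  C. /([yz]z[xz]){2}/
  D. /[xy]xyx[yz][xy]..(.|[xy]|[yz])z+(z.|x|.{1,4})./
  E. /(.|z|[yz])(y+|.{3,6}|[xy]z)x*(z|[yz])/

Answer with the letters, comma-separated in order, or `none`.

A → no match — must end with "z"
B → no match
C → no match
D → match
E → no match

D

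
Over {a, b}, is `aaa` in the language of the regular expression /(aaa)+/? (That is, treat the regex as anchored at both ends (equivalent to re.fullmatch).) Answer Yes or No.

Yes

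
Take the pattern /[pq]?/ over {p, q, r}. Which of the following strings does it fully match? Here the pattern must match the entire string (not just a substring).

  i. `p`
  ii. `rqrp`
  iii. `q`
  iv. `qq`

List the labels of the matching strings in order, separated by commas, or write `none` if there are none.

i, iii

i → match
ii → no match
iii → match
iv → no match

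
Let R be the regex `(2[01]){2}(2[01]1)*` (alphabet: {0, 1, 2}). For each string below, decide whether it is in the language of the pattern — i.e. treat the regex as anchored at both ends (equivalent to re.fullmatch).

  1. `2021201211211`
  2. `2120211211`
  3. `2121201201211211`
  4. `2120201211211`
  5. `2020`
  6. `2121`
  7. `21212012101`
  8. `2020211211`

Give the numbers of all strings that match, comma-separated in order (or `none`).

1 → match
2 → match
3 → match
4 → match
5 → match
6 → match
7 → no match
8 → match

1, 2, 3, 4, 5, 6, 8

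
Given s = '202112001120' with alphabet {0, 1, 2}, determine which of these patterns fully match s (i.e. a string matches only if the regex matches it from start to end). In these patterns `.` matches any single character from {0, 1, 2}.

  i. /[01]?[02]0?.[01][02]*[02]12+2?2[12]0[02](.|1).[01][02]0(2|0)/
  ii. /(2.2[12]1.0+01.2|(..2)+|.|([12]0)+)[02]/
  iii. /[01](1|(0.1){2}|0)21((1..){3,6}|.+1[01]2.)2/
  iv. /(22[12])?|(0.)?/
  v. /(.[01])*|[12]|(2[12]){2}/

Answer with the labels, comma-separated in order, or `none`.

i → no match
ii → match
iii → no match — must end with '2'
iv → no match
v → no match

ii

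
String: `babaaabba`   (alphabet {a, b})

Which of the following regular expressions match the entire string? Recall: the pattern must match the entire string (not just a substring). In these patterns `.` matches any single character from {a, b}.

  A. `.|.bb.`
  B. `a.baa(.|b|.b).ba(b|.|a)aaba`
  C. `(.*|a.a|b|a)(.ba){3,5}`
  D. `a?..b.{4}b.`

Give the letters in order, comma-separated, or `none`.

A → no match
B → no match — must start with `a`
C → no match
D → match

D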